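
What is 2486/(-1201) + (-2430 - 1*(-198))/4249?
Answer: -13243646/5103049 ≈ -2.5952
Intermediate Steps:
2486/(-1201) + (-2430 - 1*(-198))/4249 = 2486*(-1/1201) + (-2430 + 198)*(1/4249) = -2486/1201 - 2232*1/4249 = -2486/1201 - 2232/4249 = -13243646/5103049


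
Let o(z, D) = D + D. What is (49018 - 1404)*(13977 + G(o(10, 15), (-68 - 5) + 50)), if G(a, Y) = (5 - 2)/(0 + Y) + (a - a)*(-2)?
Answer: 15306377352/23 ≈ 6.6549e+8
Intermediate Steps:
o(z, D) = 2*D
G(a, Y) = 3/Y (G(a, Y) = 3/Y + 0*(-2) = 3/Y + 0 = 3/Y)
(49018 - 1404)*(13977 + G(o(10, 15), (-68 - 5) + 50)) = (49018 - 1404)*(13977 + 3/((-68 - 5) + 50)) = 47614*(13977 + 3/(-73 + 50)) = 47614*(13977 + 3/(-23)) = 47614*(13977 + 3*(-1/23)) = 47614*(13977 - 3/23) = 47614*(321468/23) = 15306377352/23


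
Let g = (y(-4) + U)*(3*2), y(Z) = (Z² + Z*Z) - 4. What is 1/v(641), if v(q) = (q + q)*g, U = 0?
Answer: 1/215376 ≈ 4.6430e-6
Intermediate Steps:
y(Z) = -4 + 2*Z² (y(Z) = (Z² + Z²) - 4 = 2*Z² - 4 = -4 + 2*Z²)
g = 168 (g = ((-4 + 2*(-4)²) + 0)*(3*2) = ((-4 + 2*16) + 0)*6 = ((-4 + 32) + 0)*6 = (28 + 0)*6 = 28*6 = 168)
v(q) = 336*q (v(q) = (q + q)*168 = (2*q)*168 = 336*q)
1/v(641) = 1/(336*641) = 1/215376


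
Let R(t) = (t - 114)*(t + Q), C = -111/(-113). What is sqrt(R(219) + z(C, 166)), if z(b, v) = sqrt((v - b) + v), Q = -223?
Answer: sqrt(-5362980 + 113*sqrt(4226765))/113 ≈ 20.045*I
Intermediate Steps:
C = 111/113 (C = -111*(-1/113) = 111/113 ≈ 0.98230)
z(b, v) = sqrt(-b + 2*v)
R(t) = (-223 + t)*(-114 + t) (R(t) = (t - 114)*(t - 223) = (-114 + t)*(-223 + t) = (-223 + t)*(-114 + t))
sqrt(R(219) + z(C, 166)) = sqrt((25422 + 219**2 - 337*219) + sqrt(-1*111/113 + 2*166)) = sqrt((25422 + 47961 - 73803) + sqrt(-111/113 + 332)) = sqrt(-420 + sqrt(37405/113)) = sqrt(-420 + sqrt(4226765)/113)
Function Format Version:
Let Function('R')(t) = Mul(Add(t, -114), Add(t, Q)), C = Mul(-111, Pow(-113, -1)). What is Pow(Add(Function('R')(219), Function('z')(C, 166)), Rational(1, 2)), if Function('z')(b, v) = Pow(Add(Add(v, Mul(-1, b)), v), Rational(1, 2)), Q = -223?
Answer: Mul(Rational(1, 113), Pow(Add(-5362980, Mul(113, Pow(4226765, Rational(1, 2)))), Rational(1, 2))) ≈ Mul(20.045, I)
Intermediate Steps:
C = Rational(111, 113) (C = Mul(-111, Rational(-1, 113)) = Rational(111, 113) ≈ 0.98230)
Function('z')(b, v) = Pow(Add(Mul(-1, b), Mul(2, v)), Rational(1, 2))
Function('R')(t) = Mul(Add(-223, t), Add(-114, t)) (Function('R')(t) = Mul(Add(t, -114), Add(t, -223)) = Mul(Add(-114, t), Add(-223, t)) = Mul(Add(-223, t), Add(-114, t)))
Pow(Add(Function('R')(219), Function('z')(C, 166)), Rational(1, 2)) = Pow(Add(Add(25422, Pow(219, 2), Mul(-337, 219)), Pow(Add(Mul(-1, Rational(111, 113)), Mul(2, 166)), Rational(1, 2))), Rational(1, 2)) = Pow(Add(Add(25422, 47961, -73803), Pow(Add(Rational(-111, 113), 332), Rational(1, 2))), Rational(1, 2)) = Pow(Add(-420, Pow(Rational(37405, 113), Rational(1, 2))), Rational(1, 2)) = Pow(Add(-420, Mul(Rational(1, 113), Pow(4226765, Rational(1, 2)))), Rational(1, 2))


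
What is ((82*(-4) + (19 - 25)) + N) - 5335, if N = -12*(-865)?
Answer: 4711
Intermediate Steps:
N = 10380
((82*(-4) + (19 - 25)) + N) - 5335 = ((82*(-4) + (19 - 25)) + 10380) - 5335 = ((-328 - 6) + 10380) - 5335 = (-334 + 10380) - 5335 = 10046 - 5335 = 4711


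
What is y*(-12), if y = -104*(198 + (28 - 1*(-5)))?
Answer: 288288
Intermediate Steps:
y = -24024 (y = -104*(198 + (28 + 5)) = -104*(198 + 33) = -104*231 = -24024)
y*(-12) = -24024*(-12) = 288288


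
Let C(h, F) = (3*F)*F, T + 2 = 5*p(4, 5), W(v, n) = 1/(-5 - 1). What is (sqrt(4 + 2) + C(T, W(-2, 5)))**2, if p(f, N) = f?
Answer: 865/144 + sqrt(6)/6 ≈ 6.4152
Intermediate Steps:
W(v, n) = -1/6 (W(v, n) = 1/(-6) = -1/6)
T = 18 (T = -2 + 5*4 = -2 + 20 = 18)
C(h, F) = 3*F**2
(sqrt(4 + 2) + C(T, W(-2, 5)))**2 = (sqrt(4 + 2) + 3*(-1/6)**2)**2 = (sqrt(6) + 3*(1/36))**2 = (sqrt(6) + 1/12)**2 = (1/12 + sqrt(6))**2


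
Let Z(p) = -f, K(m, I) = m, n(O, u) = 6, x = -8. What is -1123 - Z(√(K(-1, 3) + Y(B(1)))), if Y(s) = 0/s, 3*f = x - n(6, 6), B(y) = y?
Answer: -3383/3 ≈ -1127.7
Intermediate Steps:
f = -14/3 (f = (-8 - 1*6)/3 = (-8 - 6)/3 = (⅓)*(-14) = -14/3 ≈ -4.6667)
Y(s) = 0
Z(p) = 14/3 (Z(p) = -1*(-14/3) = 14/3)
-1123 - Z(√(K(-1, 3) + Y(B(1)))) = -1123 - 1*14/3 = -1123 - 14/3 = -3383/3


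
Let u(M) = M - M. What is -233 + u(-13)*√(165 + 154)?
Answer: -233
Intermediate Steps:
u(M) = 0
-233 + u(-13)*√(165 + 154) = -233 + 0*√(165 + 154) = -233 + 0*√319 = -233 + 0 = -233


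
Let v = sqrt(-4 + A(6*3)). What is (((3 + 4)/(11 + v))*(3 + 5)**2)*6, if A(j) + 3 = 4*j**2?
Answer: -1848/73 + 168*sqrt(1289)/73 ≈ 57.310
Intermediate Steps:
A(j) = -3 + 4*j**2
v = sqrt(1289) (v = sqrt(-4 + (-3 + 4*(6*3)**2)) = sqrt(-4 + (-3 + 4*18**2)) = sqrt(-4 + (-3 + 4*324)) = sqrt(-4 + (-3 + 1296)) = sqrt(-4 + 1293) = sqrt(1289) ≈ 35.903)
(((3 + 4)/(11 + v))*(3 + 5)**2)*6 = (((3 + 4)/(11 + sqrt(1289)))*(3 + 5)**2)*6 = ((7/(11 + sqrt(1289)))*8**2)*6 = ((7/(11 + sqrt(1289)))*64)*6 = (448/(11 + sqrt(1289)))*6 = 2688/(11 + sqrt(1289))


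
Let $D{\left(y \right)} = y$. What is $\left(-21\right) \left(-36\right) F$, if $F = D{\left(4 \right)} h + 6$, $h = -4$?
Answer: $-7560$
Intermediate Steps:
$F = -10$ ($F = 4 \left(-4\right) + 6 = -16 + 6 = -10$)
$\left(-21\right) \left(-36\right) F = \left(-21\right) \left(-36\right) \left(-10\right) = 756 \left(-10\right) = -7560$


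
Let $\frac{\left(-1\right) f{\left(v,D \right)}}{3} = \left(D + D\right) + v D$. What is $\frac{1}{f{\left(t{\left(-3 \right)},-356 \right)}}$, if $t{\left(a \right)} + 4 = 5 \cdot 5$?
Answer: $\frac{1}{24564} \approx 4.071 \cdot 10^{-5}$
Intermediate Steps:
$t{\left(a \right)} = 21$ ($t{\left(a \right)} = -4 + 5 \cdot 5 = -4 + 25 = 21$)
$f{\left(v,D \right)} = - 6 D - 3 D v$ ($f{\left(v,D \right)} = - 3 \left(\left(D + D\right) + v D\right) = - 3 \left(2 D + D v\right) = - 6 D - 3 D v$)
$\frac{1}{f{\left(t{\left(-3 \right)},-356 \right)}} = \frac{1}{\left(-3\right) \left(-356\right) \left(2 + 21\right)} = \frac{1}{\left(-3\right) \left(-356\right) 23} = \frac{1}{24564}$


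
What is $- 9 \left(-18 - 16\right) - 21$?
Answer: $285$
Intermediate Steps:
$- 9 \left(-18 - 16\right) - 21 = \left(-9\right) \left(-34\right) - 21 = 306 - 21 = 285$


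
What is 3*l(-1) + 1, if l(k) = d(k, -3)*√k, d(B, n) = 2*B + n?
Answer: 1 - 15*I ≈ 1.0 - 15.0*I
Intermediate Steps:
d(B, n) = n + 2*B
l(k) = √k*(-3 + 2*k) (l(k) = (-3 + 2*k)*√k = √k*(-3 + 2*k))
3*l(-1) + 1 = 3*(√(-1)*(-3 + 2*(-1))) + 1 = 3*(I*(-3 - 2)) + 1 = 3*(I*(-5)) + 1 = 3*(-5*I) + 1 = -15*I + 1 = 1 - 15*I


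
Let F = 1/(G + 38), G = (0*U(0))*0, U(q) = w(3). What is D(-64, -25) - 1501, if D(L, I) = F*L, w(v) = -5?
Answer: -28551/19 ≈ -1502.7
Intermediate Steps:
U(q) = -5
G = 0 (G = (0*(-5))*0 = 0*0 = 0)
F = 1/38 (F = 1/(0 + 38) = 1/38 ≈ 0.026316)
D(L, I) = L/38
D(-64, -25) - 1501 = (1/38)*(-64) - 1501 = -32/19 - 1501 = -28551/19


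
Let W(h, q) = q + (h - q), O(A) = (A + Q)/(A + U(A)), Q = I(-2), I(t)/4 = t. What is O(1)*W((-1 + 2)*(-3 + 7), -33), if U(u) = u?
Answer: -14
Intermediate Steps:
I(t) = 4*t
Q = -8 (Q = 4*(-2) = -8)
O(A) = (-8 + A)/(2*A) (O(A) = (A - 8)/(A + A) = (-8 + A)/((2*A)) = (-8 + A)*(1/(2*A)) = (-8 + A)/(2*A))
W(h, q) = h
O(1)*W((-1 + 2)*(-3 + 7), -33) = ((½)*(-8 + 1)/1)*((-1 + 2)*(-3 + 7)) = ((½)*1*(-7))*(1*4) = -7/2*4 = -14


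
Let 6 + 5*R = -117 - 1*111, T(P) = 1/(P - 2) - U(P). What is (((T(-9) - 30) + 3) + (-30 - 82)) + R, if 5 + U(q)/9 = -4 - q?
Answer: -10224/55 ≈ -185.89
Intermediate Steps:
U(q) = -81 - 9*q (U(q) = -45 + 9*(-4 - q) = -45 + (-36 - 9*q) = -81 - 9*q)
T(P) = 81 + 1/(-2 + P) + 9*P (T(P) = 1/(P - 2) - (-81 - 9*P) = 1/(-2 + P) + (81 + 9*P) = 81 + 1/(-2 + P) + 9*P)
R = -234/5 (R = -6/5 + (-117 - 1*111)/5 = -6/5 + (-117 - 111)/5 = -6/5 + (1/5)*(-228) = -6/5 - 228/5 = -234/5 ≈ -46.800)
(((T(-9) - 30) + 3) + (-30 - 82)) + R = ((((-161 + 9*(-9)**2 + 63*(-9))/(-2 - 9) - 30) + 3) + (-30 - 82)) - 234/5 = ((((-161 + 9*81 - 567)/(-11) - 30) + 3) - 112) - 234/5 = (((-(-161 + 729 - 567)/11 - 30) + 3) - 112) - 234/5 = (((-1/11*1 - 30) + 3) - 112) - 234/5 = (((-1/11 - 30) + 3) - 112) - 234/5 = ((-331/11 + 3) - 112) - 234/5 = (-298/11 - 112) - 234/5 = -1530/11 - 234/5 = -10224/55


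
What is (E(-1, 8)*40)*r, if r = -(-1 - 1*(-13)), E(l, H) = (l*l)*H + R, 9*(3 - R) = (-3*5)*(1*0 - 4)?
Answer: -2080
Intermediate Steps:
R = -11/3 (R = 3 - (-3*5)*(1*0 - 4)/9 = 3 - (-5)*(0 - 4)/3 = 3 - (-5)*(-4)/3 = 3 - 1/9*60 = 3 - 20/3 = -11/3 ≈ -3.6667)
E(l, H) = -11/3 + H*l**2 (E(l, H) = (l*l)*H - 11/3 = l**2*H - 11/3 = H*l**2 - 11/3 = -11/3 + H*l**2)
r = -12 (r = -(-1 + 13) = -1*12 = -12)
(E(-1, 8)*40)*r = ((-11/3 + 8*(-1)**2)*40)*(-12) = ((-11/3 + 8*1)*40)*(-12) = ((-11/3 + 8)*40)*(-12) = ((13/3)*40)*(-12) = (520/3)*(-12) = -2080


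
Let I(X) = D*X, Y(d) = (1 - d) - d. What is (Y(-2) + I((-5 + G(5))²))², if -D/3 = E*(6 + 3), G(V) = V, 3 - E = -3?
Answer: 25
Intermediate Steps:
E = 6 (E = 3 - 1*(-3) = 3 + 3 = 6)
Y(d) = 1 - 2*d
D = -162 (D = -18*(6 + 3) = -18*9 = -3*54 = -162)
I(X) = -162*X
(Y(-2) + I((-5 + G(5))²))² = ((1 - 2*(-2)) - 162*(-5 + 5)²)² = ((1 + 4) - 162*0²)² = (5 - 162*0)² = (5 + 0)² = 5² = 25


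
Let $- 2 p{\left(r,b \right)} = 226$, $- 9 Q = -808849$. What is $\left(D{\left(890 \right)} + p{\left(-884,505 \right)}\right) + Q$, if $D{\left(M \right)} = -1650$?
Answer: $\frac{792982}{9} \approx 88109.0$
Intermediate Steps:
$Q = \frac{808849}{9}$ ($Q = \left(- \frac{1}{9}\right) \left(-808849\right) = \frac{808849}{9} \approx 89872.0$)
$p{\left(r,b \right)} = -113$ ($p{\left(r,b \right)} = \left(- \frac{1}{2}\right) 226 = -113$)
$\left(D{\left(890 \right)} + p{\left(-884,505 \right)}\right) + Q = \left(-1650 - 113\right) + \frac{808849}{9} = -1763 + \frac{808849}{9} = \frac{792982}{9}$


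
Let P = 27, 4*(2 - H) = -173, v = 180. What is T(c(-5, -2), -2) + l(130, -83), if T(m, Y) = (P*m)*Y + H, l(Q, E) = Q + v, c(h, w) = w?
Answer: 1853/4 ≈ 463.25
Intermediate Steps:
H = 181/4 (H = 2 - 1/4*(-173) = 2 + 173/4 = 181/4 ≈ 45.250)
l(Q, E) = 180 + Q (l(Q, E) = Q + 180 = 180 + Q)
T(m, Y) = 181/4 + 27*Y*m (T(m, Y) = (27*m)*Y + 181/4 = 27*Y*m + 181/4 = 181/4 + 27*Y*m)
T(c(-5, -2), -2) + l(130, -83) = (181/4 + 27*(-2)*(-2)) + (180 + 130) = (181/4 + 108) + 310 = 613/4 + 310 = 1853/4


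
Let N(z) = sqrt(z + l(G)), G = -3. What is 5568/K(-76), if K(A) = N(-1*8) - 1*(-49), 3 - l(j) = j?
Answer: 90944/801 - 1856*I*sqrt(2)/801 ≈ 113.54 - 3.2769*I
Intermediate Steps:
l(j) = 3 - j
N(z) = sqrt(6 + z) (N(z) = sqrt(z + (3 - 1*(-3))) = sqrt(z + (3 + 3)) = sqrt(z + 6) = sqrt(6 + z))
K(A) = 49 + I*sqrt(2) (K(A) = sqrt(6 - 1*8) - 1*(-49) = sqrt(6 - 8) + 49 = sqrt(-2) + 49 = I*sqrt(2) + 49 = 49 + I*sqrt(2))
5568/K(-76) = 5568/(49 + I*sqrt(2))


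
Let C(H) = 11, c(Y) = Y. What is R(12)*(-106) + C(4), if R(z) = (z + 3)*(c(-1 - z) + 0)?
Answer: 20681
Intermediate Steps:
R(z) = (-1 - z)*(3 + z) (R(z) = (z + 3)*((-1 - z) + 0) = (3 + z)*(-1 - z) = (-1 - z)*(3 + z))
R(12)*(-106) + C(4) = -(1 + 12)*(3 + 12)*(-106) + 11 = -1*13*15*(-106) + 11 = -195*(-106) + 11 = 20670 + 11 = 20681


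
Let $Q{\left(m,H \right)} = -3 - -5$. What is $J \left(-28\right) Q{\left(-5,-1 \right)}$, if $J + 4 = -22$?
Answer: $1456$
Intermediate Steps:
$J = -26$ ($J = -4 - 22 = -26$)
$Q{\left(m,H \right)} = 2$ ($Q{\left(m,H \right)} = -3 + 5 = 2$)
$J \left(-28\right) Q{\left(-5,-1 \right)} = \left(-26\right) \left(-28\right) 2 = 728 \cdot 2 = 1456$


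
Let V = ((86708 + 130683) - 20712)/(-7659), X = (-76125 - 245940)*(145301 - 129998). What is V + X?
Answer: -37747846559684/7659 ≈ -4.9286e+9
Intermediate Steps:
X = -4928560695 (X = -322065*15303 = -4928560695)
V = -196679/7659 (V = (217391 - 20712)*(-1/7659) = 196679*(-1/7659) = -196679/7659 ≈ -25.679)
V + X = -196679/7659 - 4928560695 = -37747846559684/7659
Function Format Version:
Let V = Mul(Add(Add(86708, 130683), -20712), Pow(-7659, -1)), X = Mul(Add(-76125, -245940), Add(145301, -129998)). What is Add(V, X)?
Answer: Rational(-37747846559684, 7659) ≈ -4.9286e+9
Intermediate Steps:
X = -4928560695 (X = Mul(-322065, 15303) = -4928560695)
V = Rational(-196679, 7659) (V = Mul(Add(217391, -20712), Rational(-1, 7659)) = Mul(196679, Rational(-1, 7659)) = Rational(-196679, 7659) ≈ -25.679)
Add(V, X) = Add(Rational(-196679, 7659), -4928560695) = Rational(-37747846559684, 7659)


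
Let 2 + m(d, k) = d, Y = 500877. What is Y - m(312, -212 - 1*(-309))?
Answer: 500567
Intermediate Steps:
m(d, k) = -2 + d
Y - m(312, -212 - 1*(-309)) = 500877 - (-2 + 312) = 500877 - 1*310 = 500877 - 310 = 500567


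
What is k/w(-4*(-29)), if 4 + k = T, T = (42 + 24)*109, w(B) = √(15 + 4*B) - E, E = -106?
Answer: 762140/10757 - 7190*√479/10757 ≈ 56.222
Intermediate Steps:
w(B) = 106 + √(15 + 4*B) (w(B) = √(15 + 4*B) - 1*(-106) = √(15 + 4*B) + 106 = 106 + √(15 + 4*B))
T = 7194 (T = 66*109 = 7194)
k = 7190 (k = -4 + 7194 = 7190)
k/w(-4*(-29)) = 7190/(106 + √(15 + 4*(-4*(-29)))) = 7190/(106 + √(15 + 4*116)) = 7190/(106 + √(15 + 464)) = 7190/(106 + √479)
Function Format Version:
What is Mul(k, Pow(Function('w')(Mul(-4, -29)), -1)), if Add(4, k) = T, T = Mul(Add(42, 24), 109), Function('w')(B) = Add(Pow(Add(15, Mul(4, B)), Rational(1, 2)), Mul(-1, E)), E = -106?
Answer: Add(Rational(762140, 10757), Mul(Rational(-7190, 10757), Pow(479, Rational(1, 2)))) ≈ 56.222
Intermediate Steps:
Function('w')(B) = Add(106, Pow(Add(15, Mul(4, B)), Rational(1, 2))) (Function('w')(B) = Add(Pow(Add(15, Mul(4, B)), Rational(1, 2)), Mul(-1, -106)) = Add(Pow(Add(15, Mul(4, B)), Rational(1, 2)), 106) = Add(106, Pow(Add(15, Mul(4, B)), Rational(1, 2))))
T = 7194 (T = Mul(66, 109) = 7194)
k = 7190 (k = Add(-4, 7194) = 7190)
Mul(k, Pow(Function('w')(Mul(-4, -29)), -1)) = Mul(7190, Pow(Add(106, Pow(Add(15, Mul(4, Mul(-4, -29))), Rational(1, 2))), -1)) = Mul(7190, Pow(Add(106, Pow(Add(15, Mul(4, 116)), Rational(1, 2))), -1)) = Mul(7190, Pow(Add(106, Pow(Add(15, 464), Rational(1, 2))), -1)) = Mul(7190, Pow(Add(106, Pow(479, Rational(1, 2))), -1))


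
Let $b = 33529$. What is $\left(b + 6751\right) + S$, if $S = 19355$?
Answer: $59635$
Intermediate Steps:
$\left(b + 6751\right) + S = \left(33529 + 6751\right) + 19355 = 40280 + 19355 = 59635$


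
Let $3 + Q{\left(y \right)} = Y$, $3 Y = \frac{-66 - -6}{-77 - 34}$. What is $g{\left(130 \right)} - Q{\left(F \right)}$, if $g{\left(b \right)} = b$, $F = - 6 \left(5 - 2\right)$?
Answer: $\frac{14743}{111} \approx 132.82$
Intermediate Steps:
$Y = \frac{20}{111}$ ($Y = \frac{\left(-66 - -6\right) \frac{1}{-77 - 34}}{3} = \frac{\left(-66 + 6\right) \frac{1}{-111}}{3} = \frac{\left(-60\right) \left(- \frac{1}{111}\right)}{3} = \frac{1}{3} \cdot \frac{20}{37} = \frac{20}{111} \approx 0.18018$)
$F = -18$ ($F = \left(-6\right) 3 = -18$)
$Q{\left(y \right)} = - \frac{313}{111}$ ($Q{\left(y \right)} = -3 + \frac{20}{111} = - \frac{313}{111}$)
$g{\left(130 \right)} - Q{\left(F \right)} = 130 - - \frac{313}{111} = 130 + \frac{313}{111} = \frac{14743}{111}$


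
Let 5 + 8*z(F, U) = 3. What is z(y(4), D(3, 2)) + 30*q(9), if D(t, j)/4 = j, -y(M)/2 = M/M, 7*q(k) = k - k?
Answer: -¼ ≈ -0.25000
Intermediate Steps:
q(k) = 0 (q(k) = (k - k)/7 = (⅐)*0 = 0)
y(M) = -2 (y(M) = -2*M/M = -2*1 = -2)
D(t, j) = 4*j
z(F, U) = -¼ (z(F, U) = -5/8 + (⅛)*3 = -5/8 + 3/8 = -¼)
z(y(4), D(3, 2)) + 30*q(9) = -¼ + 30*0 = -¼ + 0 = -¼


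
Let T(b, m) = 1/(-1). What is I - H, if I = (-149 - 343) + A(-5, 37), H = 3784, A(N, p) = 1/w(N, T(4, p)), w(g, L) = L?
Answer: -4277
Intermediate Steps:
T(b, m) = -1
A(N, p) = -1 (A(N, p) = 1/(-1) = -1)
I = -493 (I = (-149 - 343) - 1 = -492 - 1 = -493)
I - H = -493 - 1*3784 = -493 - 3784 = -4277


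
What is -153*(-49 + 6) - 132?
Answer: 6447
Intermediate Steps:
-153*(-49 + 6) - 132 = -153*(-43) - 132 = 6579 - 132 = 6447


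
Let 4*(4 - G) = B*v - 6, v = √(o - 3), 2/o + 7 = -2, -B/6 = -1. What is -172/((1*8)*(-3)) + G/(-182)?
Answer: 7793/1092 + I*√29/364 ≈ 7.1364 + 0.014794*I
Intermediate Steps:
B = 6 (B = -6*(-1) = 6)
o = -2/9 (o = 2/(-7 - 2) = 2/(-9) = 2*(-⅑) = -2/9 ≈ -0.22222)
v = I*√29/3 (v = √(-2/9 - 3) = √(-29/9) = I*√29/3 ≈ 1.7951*I)
G = 11/2 - I*√29/2 (G = 4 - (6*(I*√29/3) - 6)/4 = 4 - (2*I*√29 - 6)/4 = 4 - (-6 + 2*I*√29)/4 = 4 + (3/2 - I*√29/2) = 11/2 - I*√29/2 ≈ 5.5 - 2.6926*I)
-172/((1*8)*(-3)) + G/(-182) = -172/((1*8)*(-3)) + (11/2 - I*√29/2)/(-182) = -172/(8*(-3)) + (11/2 - I*√29/2)*(-1/182) = -172/(-24) + (-11/364 + I*√29/364) = -172*(-1/24) + (-11/364 + I*√29/364) = 43/6 + (-11/364 + I*√29/364) = 7793/1092 + I*√29/364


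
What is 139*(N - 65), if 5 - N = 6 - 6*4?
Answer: -5838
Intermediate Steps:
N = 23 (N = 5 - (6 - 6*4) = 5 - (6 - 24) = 5 - 1*(-18) = 5 + 18 = 23)
139*(N - 65) = 139*(23 - 65) = 139*(-42) = -5838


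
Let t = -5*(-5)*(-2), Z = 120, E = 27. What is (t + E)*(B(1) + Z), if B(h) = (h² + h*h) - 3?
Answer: -2737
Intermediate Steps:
B(h) = -3 + 2*h² (B(h) = (h² + h²) - 3 = 2*h² - 3 = -3 + 2*h²)
t = -50 (t = 25*(-2) = -50)
(t + E)*(B(1) + Z) = (-50 + 27)*((-3 + 2*1²) + 120) = -23*((-3 + 2*1) + 120) = -23*((-3 + 2) + 120) = -23*(-1 + 120) = -23*119 = -2737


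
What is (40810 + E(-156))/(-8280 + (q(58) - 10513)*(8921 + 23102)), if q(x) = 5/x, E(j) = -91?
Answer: -2361702/19526472467 ≈ -0.00012095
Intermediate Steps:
(40810 + E(-156))/(-8280 + (q(58) - 10513)*(8921 + 23102)) = (40810 - 91)/(-8280 + (5/58 - 10513)*(8921 + 23102)) = 40719/(-8280 + (5*(1/58) - 10513)*32023) = 40719/(-8280 + (5/58 - 10513)*32023) = 40719/(-8280 - 609749/58*32023) = 40719/(-8280 - 19525992227/58) = 40719/(-19526472467/58) = 40719*(-58/19526472467) = -2361702/19526472467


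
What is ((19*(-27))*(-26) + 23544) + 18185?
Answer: 55067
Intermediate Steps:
((19*(-27))*(-26) + 23544) + 18185 = (-513*(-26) + 23544) + 18185 = (13338 + 23544) + 18185 = 36882 + 18185 = 55067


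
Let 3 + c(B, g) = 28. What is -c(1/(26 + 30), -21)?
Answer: -25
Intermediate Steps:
c(B, g) = 25 (c(B, g) = -3 + 28 = 25)
-c(1/(26 + 30), -21) = -1*25 = -25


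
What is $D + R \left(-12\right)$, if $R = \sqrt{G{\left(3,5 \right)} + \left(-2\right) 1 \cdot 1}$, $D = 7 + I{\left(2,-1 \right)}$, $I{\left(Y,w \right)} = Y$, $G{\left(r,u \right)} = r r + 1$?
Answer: $9 - 24 \sqrt{2} \approx -24.941$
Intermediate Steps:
$G{\left(r,u \right)} = 1 + r^{2}$ ($G{\left(r,u \right)} = r^{2} + 1 = 1 + r^{2}$)
$D = 9$ ($D = 7 + 2 = 9$)
$R = 2 \sqrt{2}$ ($R = \sqrt{\left(1 + 3^{2}\right) + \left(-2\right) 1 \cdot 1} = \sqrt{\left(1 + 9\right) - 2} = \sqrt{10 - 2} = \sqrt{8} = 2 \sqrt{2} \approx 2.8284$)
$D + R \left(-12\right) = 9 + 2 \sqrt{2} \left(-12\right) = 9 - 24 \sqrt{2}$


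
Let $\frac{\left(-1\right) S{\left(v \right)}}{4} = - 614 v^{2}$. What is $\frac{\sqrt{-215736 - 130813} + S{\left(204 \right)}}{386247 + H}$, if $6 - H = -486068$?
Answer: $\frac{6012288}{51313} + \frac{i \sqrt{346549}}{872321} \approx 117.17 + 0.00067485 i$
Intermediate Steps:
$S{\left(v \right)} = 2456 v^{2}$ ($S{\left(v \right)} = - 4 \left(- 614 v^{2}\right) = 2456 v^{2}$)
$H = 486074$ ($H = 6 - -486068 = 6 + 486068 = 486074$)
$\frac{\sqrt{-215736 - 130813} + S{\left(204 \right)}}{386247 + H} = \frac{\sqrt{-215736 - 130813} + 2456 \cdot 204^{2}}{386247 + 486074} = \frac{\sqrt{-346549} + 2456 \cdot 41616}{872321} = \left(i \sqrt{346549} + 102208896\right) \frac{1}{872321} = \left(102208896 + i \sqrt{346549}\right) \frac{1}{872321} = \frac{6012288}{51313} + \frac{i \sqrt{346549}}{872321}$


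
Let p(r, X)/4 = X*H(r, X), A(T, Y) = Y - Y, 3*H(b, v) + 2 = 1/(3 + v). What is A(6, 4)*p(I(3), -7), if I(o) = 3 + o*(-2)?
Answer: 0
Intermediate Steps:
H(b, v) = -2/3 + 1/(3*(3 + v))
A(T, Y) = 0
I(o) = 3 - 2*o
p(r, X) = 4*X*(-5 - 2*X)/(3*(3 + X)) (p(r, X) = 4*(X*((-5 - 2*X)/(3*(3 + X)))) = 4*(X*(-5 - 2*X)/(3*(3 + X))) = 4*X*(-5 - 2*X)/(3*(3 + X)))
A(6, 4)*p(I(3), -7) = 0*(-4*(-7)*(5 + 2*(-7))/(9 + 3*(-7))) = 0*(-4*(-7)*(5 - 14)/(9 - 21)) = 0*(-4*(-7)*(-9)/(-12)) = 0*(-4*(-7)*(-1/12)*(-9)) = 0*21 = 0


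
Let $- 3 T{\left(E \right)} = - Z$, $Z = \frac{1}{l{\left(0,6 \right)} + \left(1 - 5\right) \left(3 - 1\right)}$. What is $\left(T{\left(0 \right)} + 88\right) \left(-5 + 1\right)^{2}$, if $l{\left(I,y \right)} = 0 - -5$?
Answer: $\frac{12656}{9} \approx 1406.2$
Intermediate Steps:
$l{\left(I,y \right)} = 5$ ($l{\left(I,y \right)} = 0 + 5 = 5$)
$Z = - \frac{1}{3}$ ($Z = \frac{1}{5 + \left(1 - 5\right) \left(3 - 1\right)} = \frac{1}{5 - 8} = \frac{1}{-3} = - \frac{1}{3} \approx -0.33333$)
$T{\left(E \right)} = - \frac{1}{9}$ ($T{\left(E \right)} = - \frac{\left(-1\right) \left(- \frac{1}{3}\right)}{3} = \left(- \frac{1}{3}\right) \frac{1}{3} = - \frac{1}{9}$)
$\left(T{\left(0 \right)} + 88\right) \left(-5 + 1\right)^{2} = \left(- \frac{1}{9} + 88\right) \left(-5 + 1\right)^{2} = \frac{791 \left(-4\right)^{2}}{9} = \frac{791}{9} \cdot 16 = \frac{12656}{9}$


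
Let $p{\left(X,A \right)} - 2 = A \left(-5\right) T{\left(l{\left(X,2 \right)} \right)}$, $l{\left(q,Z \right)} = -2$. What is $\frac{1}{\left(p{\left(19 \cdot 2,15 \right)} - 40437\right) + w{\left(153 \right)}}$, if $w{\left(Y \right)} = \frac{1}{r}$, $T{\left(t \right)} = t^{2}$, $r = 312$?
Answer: $- \frac{312}{12709319} \approx -2.4549 \cdot 10^{-5}$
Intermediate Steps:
$w{\left(Y \right)} = \frac{1}{312}$
$p{\left(X,A \right)} = 2 - 20 A$ ($p{\left(X,A \right)} = 2 + A \left(-5\right) \left(-2\right)^{2} = 2 + - 5 A 4 = 2 - 20 A$)
$\frac{1}{\left(p{\left(19 \cdot 2,15 \right)} - 40437\right) + w{\left(153 \right)}} = \frac{1}{\left(\left(2 - 300\right) - 40437\right) + \frac{1}{312}} = \frac{1}{\left(-298 - 40437\right) + \frac{1}{312}} = \frac{1}{-40735 + \frac{1}{312}} = \frac{1}{- \frac{12709319}{312}} = - \frac{312}{12709319}$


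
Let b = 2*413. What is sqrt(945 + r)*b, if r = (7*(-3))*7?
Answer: 826*sqrt(798) ≈ 23334.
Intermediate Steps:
r = -147 (r = -21*7 = -147)
b = 826
sqrt(945 + r)*b = sqrt(945 - 147)*826 = sqrt(798)*826 = 826*sqrt(798)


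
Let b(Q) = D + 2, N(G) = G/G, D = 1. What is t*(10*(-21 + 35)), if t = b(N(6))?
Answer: 420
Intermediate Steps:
N(G) = 1
b(Q) = 3 (b(Q) = 1 + 2 = 3)
t = 3
t*(10*(-21 + 35)) = 3*(10*(-21 + 35)) = 3*(10*14) = 3*140 = 420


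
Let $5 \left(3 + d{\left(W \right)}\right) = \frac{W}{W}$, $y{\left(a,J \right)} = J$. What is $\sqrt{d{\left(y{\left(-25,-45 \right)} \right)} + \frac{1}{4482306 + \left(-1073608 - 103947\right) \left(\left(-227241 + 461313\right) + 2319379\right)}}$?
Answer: $\frac{i \sqrt{632869554375226022181350045}}{15034122549995} \approx 1.6733 i$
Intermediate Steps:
$d{\left(W \right)} = - \frac{14}{5}$ ($d{\left(W \right)} = -3 + \frac{W \frac{1}{W}}{5} = -3 + \frac{1}{5} \cdot 1 = -3 + \frac{1}{5} = - \frac{14}{5}$)
$\sqrt{d{\left(y{\left(-25,-45 \right)} \right)} + \frac{1}{4482306 + \left(-1073608 - 103947\right) \left(\left(-227241 + 461313\right) + 2319379\right)}} = \sqrt{- \frac{14}{5} + \frac{1}{4482306 + \left(-1073608 - 103947\right) \left(\left(-227241 + 461313\right) + 2319379\right)}} = \sqrt{- \frac{14}{5} + \frac{1}{4482306 - 1177555 \left(234072 + 2319379\right)}} = \sqrt{- \frac{14}{5} + \frac{1}{4482306 - 3006828992305}} = \sqrt{- \frac{14}{5} + \frac{1}{-3006824509999}} = \sqrt{- \frac{14}{5} - \frac{1}{3006824509999}} = \sqrt{- \frac{42095543139991}{15034122549995}} = \frac{i \sqrt{632869554375226022181350045}}{15034122549995}$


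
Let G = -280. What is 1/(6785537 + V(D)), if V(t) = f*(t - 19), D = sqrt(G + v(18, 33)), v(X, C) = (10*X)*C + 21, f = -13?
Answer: 6785784/46046863534567 + 13*sqrt(5681)/46046863534567 ≈ 1.4739e-7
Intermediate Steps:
v(X, C) = 21 + 10*C*X (v(X, C) = 10*C*X + 21 = 21 + 10*C*X)
D = sqrt(5681) (D = sqrt(-280 + (21 + 10*33*18)) = sqrt(-280 + (21 + 5940)) = sqrt(-280 + 5961) = sqrt(5681) ≈ 75.372)
V(t) = 247 - 13*t (V(t) = -13*(t - 19) = -13*(-19 + t) = 247 - 13*t)
1/(6785537 + V(D)) = 1/(6785537 + (247 - 13*sqrt(5681))) = 1/(6785784 - 13*sqrt(5681))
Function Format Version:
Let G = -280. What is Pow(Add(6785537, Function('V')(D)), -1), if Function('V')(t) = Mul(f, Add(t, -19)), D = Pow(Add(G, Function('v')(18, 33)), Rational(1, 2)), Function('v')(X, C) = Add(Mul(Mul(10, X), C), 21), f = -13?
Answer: Add(Rational(6785784, 46046863534567), Mul(Rational(13, 46046863534567), Pow(5681, Rational(1, 2)))) ≈ 1.4739e-7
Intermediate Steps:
Function('v')(X, C) = Add(21, Mul(10, C, X)) (Function('v')(X, C) = Add(Mul(10, C, X), 21) = Add(21, Mul(10, C, X)))
D = Pow(5681, Rational(1, 2)) (D = Pow(Add(-280, Add(21, Mul(10, 33, 18))), Rational(1, 2)) = Pow(Add(-280, Add(21, 5940)), Rational(1, 2)) = Pow(Add(-280, 5961), Rational(1, 2)) = Pow(5681, Rational(1, 2)) ≈ 75.372)
Function('V')(t) = Add(247, Mul(-13, t)) (Function('V')(t) = Mul(-13, Add(t, -19)) = Mul(-13, Add(-19, t)) = Add(247, Mul(-13, t)))
Pow(Add(6785537, Function('V')(D)), -1) = Pow(Add(6785537, Add(247, Mul(-13, Pow(5681, Rational(1, 2))))), -1) = Pow(Add(6785784, Mul(-13, Pow(5681, Rational(1, 2)))), -1)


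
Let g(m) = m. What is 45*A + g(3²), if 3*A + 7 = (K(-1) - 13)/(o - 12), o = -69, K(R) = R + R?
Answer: -839/9 ≈ -93.222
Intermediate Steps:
K(R) = 2*R
A = -184/81 (A = -7/3 + ((2*(-1) - 13)/(-69 - 12))/3 = -7/3 + ((-2 - 13)/(-81))/3 = -7/3 + (-15*(-1/81))/3 = -7/3 + (⅓)*(5/27) = -7/3 + 5/81 = -184/81 ≈ -2.2716)
45*A + g(3²) = 45*(-184/81) + 3² = -920/9 + 9 = -839/9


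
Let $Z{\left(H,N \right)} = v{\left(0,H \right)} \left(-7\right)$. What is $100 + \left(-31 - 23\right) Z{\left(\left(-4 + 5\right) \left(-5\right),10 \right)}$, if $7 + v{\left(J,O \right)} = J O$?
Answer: $-2546$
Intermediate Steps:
$v{\left(J,O \right)} = -7 + J O$
$Z{\left(H,N \right)} = 49$ ($Z{\left(H,N \right)} = \left(-7 + 0 H\right) \left(-7\right) = \left(-7 + 0\right) \left(-7\right) = \left(-7\right) \left(-7\right) = 49$)
$100 + \left(-31 - 23\right) Z{\left(\left(-4 + 5\right) \left(-5\right),10 \right)} = 100 + \left(-31 - 23\right) 49 = 100 - 2646 = -2546$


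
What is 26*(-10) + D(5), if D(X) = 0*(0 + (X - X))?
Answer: -260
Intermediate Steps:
D(X) = 0 (D(X) = 0*(0 + 0) = 0*0 = 0)
26*(-10) + D(5) = 26*(-10) + 0 = -260 + 0 = -260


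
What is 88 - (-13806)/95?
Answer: 22166/95 ≈ 233.33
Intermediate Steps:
88 - (-13806)/95 = 88 - 117*(-118/95) = 88 + 13806/95 = 22166/95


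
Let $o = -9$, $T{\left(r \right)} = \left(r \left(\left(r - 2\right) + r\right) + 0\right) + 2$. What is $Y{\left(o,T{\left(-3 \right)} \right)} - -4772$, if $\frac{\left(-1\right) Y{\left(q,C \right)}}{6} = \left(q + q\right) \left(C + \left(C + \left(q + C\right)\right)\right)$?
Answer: $12224$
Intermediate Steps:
$T{\left(r \right)} = 2 + r \left(-2 + 2 r\right)$ ($T{\left(r \right)} = \left(r \left(\left(-2 + r\right) + r\right) + 0\right) + 2 = \left(r \left(-2 + 2 r\right) + 0\right) + 2 = r \left(-2 + 2 r\right) + 2 = 2 + r \left(-2 + 2 r\right)$)
$Y{\left(q,C \right)} = - 12 q \left(q + 3 C\right)$ ($Y{\left(q,C \right)} = - 6 \left(q + q\right) \left(C + \left(C + \left(q + C\right)\right)\right) = - 6 \cdot 2 q \left(C + \left(C + \left(C + q\right)\right)\right) = - 6 \cdot 2 q \left(C + \left(q + 2 C\right)\right) = - 6 \cdot 2 q \left(q + 3 C\right) = - 12 q \left(q + 3 C\right)$)
$Y{\left(o,T{\left(-3 \right)} \right)} - -4772 = \left(-12\right) \left(-9\right) \left(-9 + 3 \left(2 - -6 + 2 \left(-3\right)^{2}\right)\right) - -4772 = \left(-12\right) \left(-9\right) \left(-9 + 3 \left(2 + 6 + 2 \cdot 9\right)\right) + 4772 = \left(-12\right) \left(-9\right) \left(-9 + 3 \left(2 + 6 + 18\right)\right) + 4772 = \left(-12\right) \left(-9\right) \left(-9 + 3 \cdot 26\right) + 4772 = \left(-12\right) \left(-9\right) \left(-9 + 78\right) + 4772 = \left(-12\right) \left(-9\right) 69 + 4772 = 7452 + 4772 = 12224$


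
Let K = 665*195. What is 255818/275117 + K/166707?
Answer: 26107482767/15287976573 ≈ 1.7077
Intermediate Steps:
K = 129675
255818/275117 + K/166707 = 255818/275117 + 129675/166707 = 255818*(1/275117) + 129675*(1/166707) = 255818/275117 + 43225/55569 = 26107482767/15287976573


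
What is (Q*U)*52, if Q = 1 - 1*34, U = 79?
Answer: -135564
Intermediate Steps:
Q = -33 (Q = 1 - 34 = -33)
(Q*U)*52 = -33*79*52 = -2607*52 = -135564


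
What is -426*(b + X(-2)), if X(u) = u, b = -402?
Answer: 172104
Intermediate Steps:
-426*(b + X(-2)) = -426*(-402 - 2) = -426*(-404) = 172104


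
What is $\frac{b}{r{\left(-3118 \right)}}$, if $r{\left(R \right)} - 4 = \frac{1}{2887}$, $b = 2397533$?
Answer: $\frac{6921677771}{11549} \approx 5.9933 \cdot 10^{5}$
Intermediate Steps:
$r{\left(R \right)} = \frac{11549}{2887}$ ($r{\left(R \right)} = 4 + \frac{1}{2887} = \frac{11549}{2887}$)
$\frac{b}{r{\left(-3118 \right)}} = \frac{2397533}{\frac{11549}{2887}} = 2397533 \cdot \frac{2887}{11549} = \frac{6921677771}{11549}$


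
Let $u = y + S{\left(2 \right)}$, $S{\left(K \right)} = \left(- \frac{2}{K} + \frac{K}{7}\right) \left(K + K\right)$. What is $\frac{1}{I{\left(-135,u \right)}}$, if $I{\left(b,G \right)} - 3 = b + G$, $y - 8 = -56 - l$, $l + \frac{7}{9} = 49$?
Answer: $- \frac{63}{14558} \approx -0.0043275$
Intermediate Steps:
$l = \frac{434}{9}$ ($l = - \frac{7}{9} + 49 = \frac{434}{9} \approx 48.222$)
$S{\left(K \right)} = 2 K \left(- \frac{2}{K} + \frac{K}{7}\right)$ ($S{\left(K \right)} = \left(- \frac{2}{K} + K \frac{1}{7}\right) 2 K = \left(- \frac{2}{K} + \frac{K}{7}\right) 2 K = 2 K \left(- \frac{2}{K} + \frac{K}{7}\right)$)
$y = - \frac{866}{9}$ ($y = 8 - \frac{938}{9} = - \frac{866}{9} \approx -96.222$)
$u = - \frac{6242}{63}$ ($u = - \frac{866}{9} - \left(4 - \frac{2 \cdot 2^{2}}{7}\right) = - \frac{866}{9} + \left(-4 + \frac{2}{7} \cdot 4\right) = - \frac{866}{9} + \left(-4 + \frac{8}{7}\right) = - \frac{866}{9} - \frac{20}{7} = - \frac{6242}{63} \approx -99.079$)
$I{\left(b,G \right)} = 3 + G + b$ ($I{\left(b,G \right)} = 3 + \left(b + G\right) = 3 + \left(G + b\right) = 3 + G + b$)
$\frac{1}{I{\left(-135,u \right)}} = \frac{1}{3 - \frac{6242}{63} - 135} = \frac{1}{- \frac{14558}{63}} = - \frac{63}{14558}$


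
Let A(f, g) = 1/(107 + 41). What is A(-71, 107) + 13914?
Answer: 2059273/148 ≈ 13914.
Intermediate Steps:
A(f, g) = 1/148
A(-71, 107) + 13914 = 1/148 + 13914 = 2059273/148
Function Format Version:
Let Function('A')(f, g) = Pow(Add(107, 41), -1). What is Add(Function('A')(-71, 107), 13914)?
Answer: Rational(2059273, 148) ≈ 13914.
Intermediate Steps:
Function('A')(f, g) = Rational(1, 148) (Function('A')(f, g) = Pow(148, -1) = Rational(1, 148))
Add(Function('A')(-71, 107), 13914) = Add(Rational(1, 148), 13914) = Rational(2059273, 148)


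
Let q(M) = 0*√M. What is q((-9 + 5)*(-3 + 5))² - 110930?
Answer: -110930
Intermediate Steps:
q(M) = 0
q((-9 + 5)*(-3 + 5))² - 110930 = 0² - 110930 = 0 - 110930 = -110930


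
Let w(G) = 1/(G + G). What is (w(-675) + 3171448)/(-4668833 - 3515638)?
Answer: -4281454799/11049035850 ≈ -0.38750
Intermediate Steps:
w(G) = 1/(2*G)
(w(-675) + 3171448)/(-4668833 - 3515638) = ((½)/(-675) + 3171448)/(-4668833 - 3515638) = ((½)*(-1/675) + 3171448)/(-8184471) = (-1/1350 + 3171448)*(-1/8184471) = (4281454799/1350)*(-1/8184471) = -4281454799/11049035850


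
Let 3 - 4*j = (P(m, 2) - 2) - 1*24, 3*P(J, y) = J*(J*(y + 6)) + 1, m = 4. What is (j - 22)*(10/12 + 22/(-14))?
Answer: 527/28 ≈ 18.821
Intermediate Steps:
P(J, y) = ⅓ + J²*(6 + y)/3 (P(J, y) = (J*(J*(y + 6)) + 1)/3 = (J*(J*(6 + y)) + 1)/3 = (J²*(6 + y) + 1)/3 = (1 + J²*(6 + y))/3 = ⅓ + J²*(6 + y)/3)
j = -7/2 (j = ¾ - (((⅓ + 2*4² + (⅓)*2*4²) - 2) - 1*24)/4 = ¾ - (((⅓ + 2*16 + (⅓)*2*16) - 2) - 24)/4 = ¾ - (((⅓ + 32 + 32/3) - 2) - 24)/4 = ¾ - ((43 - 2) - 24)/4 = ¾ - (41 - 24)/4 = ¾ - ¼*17 = ¾ - 17/4 = -7/2 ≈ -3.5000)
(j - 22)*(10/12 + 22/(-14)) = (-7/2 - 22)*(10/12 + 22/(-14)) = -51*(10*(1/12) + 22*(-1/14))/2 = -51*(⅚ - 11/7)/2 = -51/2*(-31/42) = 527/28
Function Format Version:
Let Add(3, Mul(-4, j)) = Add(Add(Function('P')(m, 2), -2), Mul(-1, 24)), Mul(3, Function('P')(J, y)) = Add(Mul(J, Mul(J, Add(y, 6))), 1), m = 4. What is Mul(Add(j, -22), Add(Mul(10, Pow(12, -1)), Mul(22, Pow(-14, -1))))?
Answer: Rational(527, 28) ≈ 18.821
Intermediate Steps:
Function('P')(J, y) = Add(Rational(1, 3), Mul(Rational(1, 3), Pow(J, 2), Add(6, y))) (Function('P')(J, y) = Mul(Rational(1, 3), Add(Mul(J, Mul(J, Add(y, 6))), 1)) = Mul(Rational(1, 3), Add(Mul(J, Mul(J, Add(6, y))), 1)) = Mul(Rational(1, 3), Add(Mul(Pow(J, 2), Add(6, y)), 1)) = Mul(Rational(1, 3), Add(1, Mul(Pow(J, 2), Add(6, y)))) = Add(Rational(1, 3), Mul(Rational(1, 3), Pow(J, 2), Add(6, y))))
j = Rational(-7, 2) (j = Add(Rational(3, 4), Mul(Rational(-1, 4), Add(Add(Add(Rational(1, 3), Mul(2, Pow(4, 2)), Mul(Rational(1, 3), 2, Pow(4, 2))), -2), Mul(-1, 24)))) = Add(Rational(3, 4), Mul(Rational(-1, 4), Add(Add(Add(Rational(1, 3), Mul(2, 16), Mul(Rational(1, 3), 2, 16)), -2), -24))) = Add(Rational(3, 4), Mul(Rational(-1, 4), Add(Add(Add(Rational(1, 3), 32, Rational(32, 3)), -2), -24))) = Add(Rational(3, 4), Mul(Rational(-1, 4), Add(Add(43, -2), -24))) = Add(Rational(3, 4), Mul(Rational(-1, 4), Add(41, -24))) = Add(Rational(3, 4), Mul(Rational(-1, 4), 17)) = Add(Rational(3, 4), Rational(-17, 4)) = Rational(-7, 2) ≈ -3.5000)
Mul(Add(j, -22), Add(Mul(10, Pow(12, -1)), Mul(22, Pow(-14, -1)))) = Mul(Add(Rational(-7, 2), -22), Add(Mul(10, Pow(12, -1)), Mul(22, Pow(-14, -1)))) = Mul(Rational(-51, 2), Add(Mul(10, Rational(1, 12)), Mul(22, Rational(-1, 14)))) = Mul(Rational(-51, 2), Add(Rational(5, 6), Rational(-11, 7))) = Mul(Rational(-51, 2), Rational(-31, 42)) = Rational(527, 28)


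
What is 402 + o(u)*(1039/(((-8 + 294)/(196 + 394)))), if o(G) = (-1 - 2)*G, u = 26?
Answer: -1834608/11 ≈ -1.6678e+5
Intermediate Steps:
o(G) = -3*G
402 + o(u)*(1039/(((-8 + 294)/(196 + 394)))) = 402 + (-3*26)*(1039/(((-8 + 294)/(196 + 394)))) = 402 - 81042/(286/590) = 402 - 81042/(286*(1/590)) = 402 - 81042/143/295 = 402 - 81042*295/143 = 402 - 78*306505/143 = 402 - 1839030/11 = -1834608/11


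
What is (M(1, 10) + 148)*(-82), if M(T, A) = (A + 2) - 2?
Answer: -12956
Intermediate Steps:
M(T, A) = A (M(T, A) = (2 + A) - 2 = A)
(M(1, 10) + 148)*(-82) = (10 + 148)*(-82) = 158*(-82) = -12956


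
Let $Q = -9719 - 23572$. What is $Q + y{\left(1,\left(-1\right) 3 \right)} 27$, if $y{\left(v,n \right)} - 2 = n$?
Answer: $-33318$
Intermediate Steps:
$y{\left(v,n \right)} = 2 + n$
$Q = -33291$ ($Q = -9719 - 23572 = -33291$)
$Q + y{\left(1,\left(-1\right) 3 \right)} 27 = -33291 + \left(2 - 3\right) 27 = -33291 - 27 = -33318$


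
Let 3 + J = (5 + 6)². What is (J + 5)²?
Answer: 15129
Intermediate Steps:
J = 118 (J = -3 + (5 + 6)² = -3 + 11² = -3 + 121 = 118)
(J + 5)² = (118 + 5)² = 123² = 15129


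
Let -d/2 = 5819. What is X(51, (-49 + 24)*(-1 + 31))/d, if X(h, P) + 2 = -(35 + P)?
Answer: -31/506 ≈ -0.061265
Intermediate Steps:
d = -11638 (d = -2*5819 = -11638)
X(h, P) = -37 - P (X(h, P) = -2 - (35 + P) = -2 + (-35 - P) = -37 - P)
X(51, (-49 + 24)*(-1 + 31))/d = (-37 - (-49 + 24)*(-1 + 31))/(-11638) = (-37 - (-25)*30)*(-1/11638) = (-37 - 1*(-750))*(-1/11638) = (-37 + 750)*(-1/11638) = 713*(-1/11638) = -31/506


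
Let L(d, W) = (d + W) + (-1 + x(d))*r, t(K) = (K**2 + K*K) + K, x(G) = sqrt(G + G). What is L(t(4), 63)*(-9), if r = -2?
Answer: -909 + 108*sqrt(2) ≈ -756.26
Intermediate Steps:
x(G) = sqrt(2)*sqrt(G) (x(G) = sqrt(2*G) = sqrt(2)*sqrt(G))
t(K) = K + 2*K**2 (t(K) = (K**2 + K**2) + K = 2*K**2 + K = K + 2*K**2)
L(d, W) = 2 + W + d - 2*sqrt(2)*sqrt(d) (L(d, W) = (d + W) + (-1 + sqrt(2)*sqrt(d))*(-2) = (W + d) + (2 - 2*sqrt(2)*sqrt(d)) = 2 + W + d - 2*sqrt(2)*sqrt(d))
L(t(4), 63)*(-9) = (2 + 63 + 4*(1 + 2*4) - 2*sqrt(2)*sqrt(4*(1 + 2*4)))*(-9) = (2 + 63 + 4*(1 + 8) - 2*sqrt(2)*sqrt(4*(1 + 8)))*(-9) = (2 + 63 + 4*9 - 2*sqrt(2)*sqrt(4*9))*(-9) = (2 + 63 + 36 - 2*sqrt(2)*sqrt(36))*(-9) = (2 + 63 + 36 - 2*sqrt(2)*6)*(-9) = (2 + 63 + 36 - 12*sqrt(2))*(-9) = (101 - 12*sqrt(2))*(-9) = -909 + 108*sqrt(2)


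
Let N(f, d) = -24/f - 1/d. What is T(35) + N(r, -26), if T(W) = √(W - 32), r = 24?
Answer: -25/26 + √3 ≈ 0.77051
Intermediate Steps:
N(f, d) = -1/d - 24/f
T(W) = √(-32 + W)
T(35) + N(r, -26) = √(-32 + 35) + (-1/(-26) - 24/24) = √3 + (-1*(-1/26) - 24*1/24) = √3 + (1/26 - 1) = √3 - 25/26 = -25/26 + √3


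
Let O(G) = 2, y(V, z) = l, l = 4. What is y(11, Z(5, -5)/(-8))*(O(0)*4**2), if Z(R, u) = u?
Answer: 128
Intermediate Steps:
y(V, z) = 4
y(11, Z(5, -5)/(-8))*(O(0)*4**2) = 4*(2*4**2) = 4*(2*16) = 4*32 = 128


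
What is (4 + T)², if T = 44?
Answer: 2304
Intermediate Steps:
(4 + T)² = (4 + 44)² = 48² = 2304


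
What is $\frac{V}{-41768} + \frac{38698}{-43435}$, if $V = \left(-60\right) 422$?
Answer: $- \frac{64570483}{226774135} \approx -0.28473$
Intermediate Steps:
$V = -25320$
$\frac{V}{-41768} + \frac{38698}{-43435} = - \frac{25320}{-41768} + \frac{38698}{-43435} = \left(-25320\right) \left(- \frac{1}{41768}\right) + 38698 \left(- \frac{1}{43435}\right) = \frac{3165}{5221} - \frac{38698}{43435} = - \frac{64570483}{226774135}$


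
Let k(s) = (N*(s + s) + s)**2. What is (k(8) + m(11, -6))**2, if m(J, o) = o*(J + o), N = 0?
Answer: 1156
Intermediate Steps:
k(s) = s**2 (k(s) = (0*(s + s) + s)**2 = (0*(2*s) + s)**2 = (0 + s)**2 = s**2)
(k(8) + m(11, -6))**2 = (8**2 - 6*(11 - 6))**2 = (64 - 6*5)**2 = (64 - 30)**2 = 34**2 = 1156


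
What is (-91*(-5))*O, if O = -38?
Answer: -17290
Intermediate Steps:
(-91*(-5))*O = -91*(-5)*(-38) = 455*(-38) = -17290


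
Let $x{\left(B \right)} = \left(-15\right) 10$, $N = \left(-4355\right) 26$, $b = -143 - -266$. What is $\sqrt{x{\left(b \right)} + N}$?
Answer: $2 i \sqrt{28345} \approx 336.72 i$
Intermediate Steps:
$b = 123$ ($b = -143 + 266 = 123$)
$N = -113230$
$x{\left(B \right)} = -150$
$\sqrt{x{\left(b \right)} + N} = \sqrt{-150 - 113230} = \sqrt{-113380} = 2 i \sqrt{28345}$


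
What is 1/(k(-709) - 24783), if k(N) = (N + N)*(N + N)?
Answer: 1/1985941 ≈ 5.0354e-7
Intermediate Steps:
k(N) = 4*N² (k(N) = (2*N)*(2*N) = 4*N²)
1/(k(-709) - 24783) = 1/(4*(-709)² - 24783) = 1/(4*502681 - 24783) = 1/(2010724 - 24783) = 1/1985941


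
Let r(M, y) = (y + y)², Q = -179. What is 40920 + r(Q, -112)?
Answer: 91096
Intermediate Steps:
r(M, y) = 4*y² (r(M, y) = (2*y)² = 4*y²)
40920 + r(Q, -112) = 40920 + 4*(-112)² = 40920 + 4*12544 = 40920 + 50176 = 91096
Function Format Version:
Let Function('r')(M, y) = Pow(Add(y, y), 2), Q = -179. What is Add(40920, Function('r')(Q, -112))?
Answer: 91096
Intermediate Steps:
Function('r')(M, y) = Mul(4, Pow(y, 2)) (Function('r')(M, y) = Pow(Mul(2, y), 2) = Mul(4, Pow(y, 2)))
Add(40920, Function('r')(Q, -112)) = Add(40920, Mul(4, Pow(-112, 2))) = Add(40920, Mul(4, 12544)) = Add(40920, 50176) = 91096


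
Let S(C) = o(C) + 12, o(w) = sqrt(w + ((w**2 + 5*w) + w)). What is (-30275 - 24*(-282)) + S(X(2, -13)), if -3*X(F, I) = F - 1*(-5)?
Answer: -23495 + 7*I*sqrt(2)/3 ≈ -23495.0 + 3.2998*I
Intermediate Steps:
o(w) = sqrt(w**2 + 7*w) (o(w) = sqrt(w + (w**2 + 6*w)) = sqrt(w**2 + 7*w))
X(F, I) = -5/3 - F/3 (X(F, I) = -(F - 1*(-5))/3 = -(F + 5)/3 = -(5 + F)/3 = -5/3 - F/3)
S(C) = 12 + sqrt(C*(7 + C)) (S(C) = sqrt(C*(7 + C)) + 12 = 12 + sqrt(C*(7 + C)))
(-30275 - 24*(-282)) + S(X(2, -13)) = (-30275 - 24*(-282)) + (12 + sqrt((-5/3 - 1/3*2)*(7 + (-5/3 - 1/3*2)))) = (-30275 + 6768) + (12 + sqrt((-5/3 - 2/3)*(7 + (-5/3 - 2/3)))) = -23507 + (12 + sqrt(-7*(7 - 7/3)/3)) = -23507 + (12 + sqrt(-7/3*14/3)) = -23507 + (12 + sqrt(-98/9)) = -23507 + (12 + 7*I*sqrt(2)/3) = -23495 + 7*I*sqrt(2)/3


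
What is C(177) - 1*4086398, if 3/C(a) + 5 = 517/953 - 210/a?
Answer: -1296785882797/317342 ≈ -4.0864e+6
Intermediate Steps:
C(a) = 3/(-4248/953 - 210/a) (C(a) = 3/(-5 + (517/953 - 210/a)) = 3/(-4248/953 - 210/a))
C(177) - 1*4086398 = -953*177/(66710 + 1416*177) - 1*4086398 = -953*177/(66710 + 250632) - 4086398 = -953*177/317342 - 4086398 = -953*177*1/317342 - 4086398 = -168681/317342 - 4086398 = -1296785882797/317342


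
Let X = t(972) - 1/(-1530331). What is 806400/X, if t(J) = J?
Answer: 1234058918400/1487481733 ≈ 829.63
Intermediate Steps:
X = 1487481733/1530331 (X = 972 - 1/(-1530331) = 972 - 1*(-1/1530331) = 972 + 1/1530331 = 1487481733/1530331 ≈ 972.00)
806400/X = 806400/(1487481733/1530331) = 806400*(1530331/1487481733) = 1234058918400/1487481733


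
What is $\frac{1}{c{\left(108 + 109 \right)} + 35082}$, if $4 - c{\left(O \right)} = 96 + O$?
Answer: $\frac{1}{34773} \approx 2.8758 \cdot 10^{-5}$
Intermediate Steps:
$c{\left(O \right)} = -92 - O$ ($c{\left(O \right)} = 4 - \left(96 + O\right) = -92 - O$)
$\frac{1}{c{\left(108 + 109 \right)} + 35082} = \frac{1}{\left(-92 - \left(108 + 109\right)\right) + 35082} = \frac{1}{\left(-92 - 217\right) + 35082} = \frac{1}{-309 + 35082} = \frac{1}{34773}$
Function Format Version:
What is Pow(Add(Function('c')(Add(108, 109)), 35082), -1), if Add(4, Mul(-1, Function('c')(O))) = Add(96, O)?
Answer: Rational(1, 34773) ≈ 2.8758e-5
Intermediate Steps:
Function('c')(O) = Add(-92, Mul(-1, O)) (Function('c')(O) = Add(4, Mul(-1, Add(96, O))) = Add(4, Add(-96, Mul(-1, O))) = Add(-92, Mul(-1, O)))
Pow(Add(Function('c')(Add(108, 109)), 35082), -1) = Pow(Add(Add(-92, Mul(-1, Add(108, 109))), 35082), -1) = Pow(Add(Add(-92, Mul(-1, 217)), 35082), -1) = Pow(Add(Add(-92, -217), 35082), -1) = Pow(Add(-309, 35082), -1) = Pow(34773, -1) = Rational(1, 34773)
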